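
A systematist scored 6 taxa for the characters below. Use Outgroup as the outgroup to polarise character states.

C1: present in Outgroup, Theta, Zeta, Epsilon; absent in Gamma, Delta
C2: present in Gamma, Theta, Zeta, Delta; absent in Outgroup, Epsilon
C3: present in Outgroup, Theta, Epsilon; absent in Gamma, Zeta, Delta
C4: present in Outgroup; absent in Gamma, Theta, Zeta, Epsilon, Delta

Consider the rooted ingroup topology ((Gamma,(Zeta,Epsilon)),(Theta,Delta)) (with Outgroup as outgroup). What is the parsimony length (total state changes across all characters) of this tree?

8

Map each character onto ((Gamma,(Zeta,Epsilon)),(Theta,Delta)) (rooted by Outgroup) and count the minimum state changes it requires (Fitch parsimony):
C1: 2; C2: 2; C3: 3; C4: 1.
Total tree length = 8.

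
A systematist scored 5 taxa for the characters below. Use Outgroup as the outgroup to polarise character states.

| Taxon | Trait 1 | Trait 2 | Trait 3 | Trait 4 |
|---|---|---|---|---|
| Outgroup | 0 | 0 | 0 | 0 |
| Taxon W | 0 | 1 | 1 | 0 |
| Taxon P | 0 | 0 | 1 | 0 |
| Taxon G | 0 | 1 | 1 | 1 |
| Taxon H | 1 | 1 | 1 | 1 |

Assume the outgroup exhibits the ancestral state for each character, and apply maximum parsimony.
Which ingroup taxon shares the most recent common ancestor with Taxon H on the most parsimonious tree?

The outgroup has state '0' for every character, so '1' is the derived state throughout.
Trait 1: derived state '1' in Taxon H only — an autapomorphy, so it tells us nothing about relationships among taxa.
Trait 2: derived state '1' in Taxon G, Taxon H, and Taxon W only — synapomorphy for {Taxon G, Taxon H, Taxon W}.
Trait 3 (derived state '1') is shared by all ingroup taxa — unites the whole ingroup.
Only Taxon G and Taxon H show the derived state '1' for Trait 4, supporting them as a clade.
Most parsimonious ingroup topology: ((Taxon W,(Taxon G,Taxon H)),Taxon P).
Taxon H and Taxon G form a cherry on this tree, so they are sister taxa.

Taxon G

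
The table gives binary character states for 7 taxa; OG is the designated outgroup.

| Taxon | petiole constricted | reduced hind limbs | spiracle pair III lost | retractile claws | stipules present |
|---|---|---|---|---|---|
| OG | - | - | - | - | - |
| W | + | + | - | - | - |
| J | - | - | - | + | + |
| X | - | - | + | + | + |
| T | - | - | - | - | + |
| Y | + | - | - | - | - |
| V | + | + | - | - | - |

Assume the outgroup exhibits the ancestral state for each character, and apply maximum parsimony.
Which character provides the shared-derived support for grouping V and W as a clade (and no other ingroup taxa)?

reduced hind limbs

The outgroup has state '-' for every character, so '+' is the derived state throughout.
petiole constricted: derived state '+' in V, W, and Y only — synapomorphy for {V, W, Y}.
reduced hind limbs: derived state '+' in V and W only — synapomorphy for {V, W}.
spiracle pair III lost: derived state '+' in X only — an autapomorphy, so it tells us nothing about relationships among taxa.
Only J and X show the derived state '+' for retractile claws, supporting them as a clade.
stipules present (derived state '+') is shared by J, T, and X — a synapomorphy uniting that clade.
Most parsimonious ingroup topology: (((W,V),Y),((J,X),T)).
The clade {V, W} is supported by reduced hind limbs: its derived state '+' occurs in exactly those taxa and in no other taxon (including the outgroup).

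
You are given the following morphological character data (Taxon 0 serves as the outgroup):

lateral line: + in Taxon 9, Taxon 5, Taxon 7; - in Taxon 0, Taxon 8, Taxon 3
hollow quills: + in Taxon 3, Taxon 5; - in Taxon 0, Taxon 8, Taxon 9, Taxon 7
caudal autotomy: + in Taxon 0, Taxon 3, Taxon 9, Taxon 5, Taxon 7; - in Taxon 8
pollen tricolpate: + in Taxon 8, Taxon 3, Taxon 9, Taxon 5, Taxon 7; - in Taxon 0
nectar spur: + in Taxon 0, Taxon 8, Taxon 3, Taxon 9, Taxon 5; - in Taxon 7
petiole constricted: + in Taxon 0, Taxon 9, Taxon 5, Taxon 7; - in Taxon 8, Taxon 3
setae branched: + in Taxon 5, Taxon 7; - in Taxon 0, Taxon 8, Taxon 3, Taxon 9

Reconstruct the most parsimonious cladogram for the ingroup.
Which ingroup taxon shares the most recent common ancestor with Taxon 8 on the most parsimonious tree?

Taxon 3

Character polarity is set by the outgroup: the derived state is whichever differs from the outgroup's state, so for caudal autotomy, nectar spur, petiole constricted the derived state is '-', and for the remaining characters it is '+'.
Only Taxon 5, Taxon 7, and Taxon 9 show the derived state '+' for lateral line, supporting them as a clade.
hollow quills (state '+') occurs in Taxon 3 and Taxon 5 but conflicts with the nesting implied by the other characters — most parsimoniously interpreted as homoplasy.
caudal autotomy: derived state '-' in Taxon 8 only — an autapomorphy, so it tells us nothing about relationships among taxa.
pollen tricolpate (derived state '+') is shared by all ingroup taxa — unites the whole ingroup.
nectar spur: derived state '-' in Taxon 7 only — an autapomorphy, so it tells us nothing about relationships among taxa.
petiole constricted: derived state '-' in Taxon 3 and Taxon 8 only — synapomorphy for {Taxon 3, Taxon 8}.
setae branched: derived state '+' in Taxon 5 and Taxon 7 only — synapomorphy for {Taxon 5, Taxon 7}.
Most parsimonious ingroup topology: ((Taxon 8,Taxon 3),(Taxon 9,(Taxon 5,Taxon 7))).
Taxon 8 and Taxon 3 form a cherry on this tree, so they are sister taxa.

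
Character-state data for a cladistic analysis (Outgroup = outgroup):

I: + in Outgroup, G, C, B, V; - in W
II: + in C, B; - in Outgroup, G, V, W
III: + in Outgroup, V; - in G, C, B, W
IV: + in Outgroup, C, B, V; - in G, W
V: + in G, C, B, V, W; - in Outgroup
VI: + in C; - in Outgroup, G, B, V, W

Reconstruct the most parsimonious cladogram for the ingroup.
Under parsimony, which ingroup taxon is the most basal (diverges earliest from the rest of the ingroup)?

V

Character polarity is set by the outgroup: the derived state is whichever differs from the outgroup's state, so for I, III, IV the derived state is '-', and for the remaining characters it is '+'.
I (derived state '-') is unique to W (autapomorphy; uninformative for grouping).
II (derived state '+') is shared by B and C — a synapomorphy uniting that clade.
III (derived state '-') is shared by B, C, G, and W — a synapomorphy uniting that clade.
IV: derived state '-' in G and W only — synapomorphy for {G, W}.
V (derived state '+') is shared by all ingroup taxa — unites the whole ingroup.
VI: derived state '+' in C only — an autapomorphy, so it tells us nothing about relationships among taxa.
Most parsimonious ingroup topology: (((G,W),(C,B)),V).
V is sister to the clade containing all other ingroup taxa, so it is the earliest-diverging (most basal) ingroup lineage.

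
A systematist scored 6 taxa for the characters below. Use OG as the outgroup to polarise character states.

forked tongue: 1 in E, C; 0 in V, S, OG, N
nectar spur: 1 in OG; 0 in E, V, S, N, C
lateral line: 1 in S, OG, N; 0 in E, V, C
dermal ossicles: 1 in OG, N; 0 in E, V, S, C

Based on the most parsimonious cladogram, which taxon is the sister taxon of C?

E

Character polarity is set by the outgroup: the derived state is whichever differs from the outgroup's state, so for nectar spur, lateral line, dermal ossicles the derived state is '0', and for the remaining characters it is '1'.
forked tongue: derived state '1' in C and E only — synapomorphy for {C, E}.
nectar spur (derived state '0') is shared by all ingroup taxa — unites the whole ingroup.
Only C, E, and V show the derived state '0' for lateral line, supporting them as a clade.
Only C, E, S, and V show the derived state '0' for dermal ossicles, supporting them as a clade.
Most parsimonious ingroup topology: ((((C,E),V),S),N).
C and E form a cherry on this tree, so they are sister taxa.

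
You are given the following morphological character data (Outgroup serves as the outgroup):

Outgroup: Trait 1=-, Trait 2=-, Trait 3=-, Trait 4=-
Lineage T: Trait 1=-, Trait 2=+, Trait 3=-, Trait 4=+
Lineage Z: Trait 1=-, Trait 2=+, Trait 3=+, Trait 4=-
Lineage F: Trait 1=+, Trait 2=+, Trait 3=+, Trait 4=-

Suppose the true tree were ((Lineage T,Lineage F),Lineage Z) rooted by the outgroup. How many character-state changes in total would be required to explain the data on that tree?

5

Map each character onto ((Lineage T,Lineage F),Lineage Z) (rooted by Outgroup) and count the minimum state changes it requires (Fitch parsimony):
Trait 1: 1; Trait 2: 1; Trait 3: 2; Trait 4: 1.
Total tree length = 5.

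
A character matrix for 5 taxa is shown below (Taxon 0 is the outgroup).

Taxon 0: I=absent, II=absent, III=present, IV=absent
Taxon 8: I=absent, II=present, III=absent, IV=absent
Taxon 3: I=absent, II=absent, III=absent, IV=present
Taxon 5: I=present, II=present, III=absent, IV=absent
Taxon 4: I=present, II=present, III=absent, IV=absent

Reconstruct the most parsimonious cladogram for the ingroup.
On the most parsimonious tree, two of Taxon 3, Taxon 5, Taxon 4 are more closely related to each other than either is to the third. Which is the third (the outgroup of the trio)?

Character polarity is set by the outgroup: the derived state is whichever differs from the outgroup's state, so for III the derived state is 'absent', and for the remaining characters it is 'present'.
I: derived state 'present' in Taxon 4 and Taxon 5 only — synapomorphy for {Taxon 4, Taxon 5}.
II: derived state 'present' in Taxon 4, Taxon 5, and Taxon 8 only — synapomorphy for {Taxon 4, Taxon 5, Taxon 8}.
III (derived state 'absent') is shared by all ingroup taxa — unites the whole ingroup.
IV: derived state 'present' in Taxon 3 only — an autapomorphy, so it tells us nothing about relationships among taxa.
Most parsimonious ingroup topology: ((Taxon 8,(Taxon 5,Taxon 4)),Taxon 3).
Taxon 5 and Taxon 4 share a more recent common ancestor with each other than either does with Taxon 3, so Taxon 3 is the least closely related of the three.

Taxon 3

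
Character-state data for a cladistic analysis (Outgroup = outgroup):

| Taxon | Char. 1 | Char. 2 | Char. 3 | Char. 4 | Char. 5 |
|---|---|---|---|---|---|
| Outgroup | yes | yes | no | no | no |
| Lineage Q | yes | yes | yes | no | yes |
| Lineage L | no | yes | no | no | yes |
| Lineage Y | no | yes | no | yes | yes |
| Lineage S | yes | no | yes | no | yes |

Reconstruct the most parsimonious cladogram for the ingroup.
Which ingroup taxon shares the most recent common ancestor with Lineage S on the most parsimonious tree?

Character polarity is set by the outgroup: the derived state is whichever differs from the outgroup's state, so for Char. 1, Char. 2 the derived state is 'no', and for the remaining characters it is 'yes'.
Char. 1 (derived state 'no') is shared by Lineage L and Lineage Y — a synapomorphy uniting that clade.
Char. 2: derived state 'no' in Lineage S only — an autapomorphy, so it tells us nothing about relationships among taxa.
Char. 3: derived state 'yes' in Lineage Q and Lineage S only — synapomorphy for {Lineage Q, Lineage S}.
Char. 4: derived state 'yes' in Lineage Y only — an autapomorphy, so it tells us nothing about relationships among taxa.
All ingroup taxa share the derived state 'yes' for Char. 5; it defines the ingroup but does not resolve relationships within it.
Most parsimonious ingroup topology: ((Lineage Q,Lineage S),(Lineage L,Lineage Y)).
Lineage S and Lineage Q form a cherry on this tree, so they are sister taxa.

Lineage Q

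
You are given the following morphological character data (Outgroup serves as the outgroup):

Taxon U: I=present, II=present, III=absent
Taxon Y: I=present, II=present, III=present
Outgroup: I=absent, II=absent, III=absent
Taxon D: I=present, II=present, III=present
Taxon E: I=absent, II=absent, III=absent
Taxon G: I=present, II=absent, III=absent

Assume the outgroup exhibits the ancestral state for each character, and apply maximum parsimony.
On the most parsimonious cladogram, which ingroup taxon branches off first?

Taxon E

The outgroup has state 'absent' for every character, so 'present' is the derived state throughout.
Only Taxon D, Taxon G, Taxon U, and Taxon Y show the derived state 'present' for I, supporting them as a clade.
II: derived state 'present' in Taxon D, Taxon U, and Taxon Y only — synapomorphy for {Taxon D, Taxon U, Taxon Y}.
III: derived state 'present' in Taxon D and Taxon Y only — synapomorphy for {Taxon D, Taxon Y}.
Most parsimonious ingroup topology: ((Taxon G,((Taxon Y,Taxon D),Taxon U)),Taxon E).
Taxon E is sister to the clade containing all other ingroup taxa, so it is the earliest-diverging (most basal) ingroup lineage.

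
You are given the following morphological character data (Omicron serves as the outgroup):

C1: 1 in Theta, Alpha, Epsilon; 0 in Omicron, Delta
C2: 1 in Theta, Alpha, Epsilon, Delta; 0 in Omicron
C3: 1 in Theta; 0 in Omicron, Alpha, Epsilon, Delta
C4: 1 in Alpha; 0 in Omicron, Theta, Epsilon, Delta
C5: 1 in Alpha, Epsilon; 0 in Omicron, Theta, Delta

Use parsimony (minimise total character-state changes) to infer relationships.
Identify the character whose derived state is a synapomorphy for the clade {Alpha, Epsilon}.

C5

The outgroup has state '0' for every character, so '1' is the derived state throughout.
C1 (derived state '1') is shared by Alpha, Epsilon, and Theta — a synapomorphy uniting that clade.
C2 (derived state '1') is shared by all ingroup taxa — unites the whole ingroup.
C3: derived state '1' in Theta only — an autapomorphy, so it tells us nothing about relationships among taxa.
C4: derived state '1' in Alpha only — an autapomorphy, so it tells us nothing about relationships among taxa.
C5 (derived state '1') is shared by Alpha and Epsilon — a synapomorphy uniting that clade.
Most parsimonious ingroup topology: ((Theta,(Alpha,Epsilon)),Delta).
The clade {Alpha, Epsilon} is supported by C5: its derived state '1' occurs in exactly those taxa and in no other taxon (including the outgroup).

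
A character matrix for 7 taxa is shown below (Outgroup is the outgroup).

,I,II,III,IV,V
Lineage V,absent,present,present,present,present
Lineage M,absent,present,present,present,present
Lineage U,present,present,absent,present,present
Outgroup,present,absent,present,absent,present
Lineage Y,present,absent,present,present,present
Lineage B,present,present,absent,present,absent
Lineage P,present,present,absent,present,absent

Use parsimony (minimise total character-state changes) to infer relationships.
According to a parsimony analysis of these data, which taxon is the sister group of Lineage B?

Character polarity is set by the outgroup: the derived state is whichever differs from the outgroup's state, so for I, III, V the derived state is 'absent', and for the remaining characters it is 'present'.
I: derived state 'absent' in Lineage M and Lineage V only — synapomorphy for {Lineage M, Lineage V}.
Only Lineage B, Lineage M, Lineage P, Lineage U, and Lineage V show the derived state 'present' for II, supporting them as a clade.
III (derived state 'absent') is shared by Lineage B, Lineage P, and Lineage U — a synapomorphy uniting that clade.
All ingroup taxa share the derived state 'present' for IV; it defines the ingroup but does not resolve relationships within it.
Only Lineage B and Lineage P show the derived state 'absent' for V, supporting them as a clade.
Most parsimonious ingroup topology: (((Lineage U,(Lineage P,Lineage B)),(Lineage M,Lineage V)),Lineage Y).
Lineage B and Lineage P form a cherry on this tree, so they are sister taxa.

Lineage P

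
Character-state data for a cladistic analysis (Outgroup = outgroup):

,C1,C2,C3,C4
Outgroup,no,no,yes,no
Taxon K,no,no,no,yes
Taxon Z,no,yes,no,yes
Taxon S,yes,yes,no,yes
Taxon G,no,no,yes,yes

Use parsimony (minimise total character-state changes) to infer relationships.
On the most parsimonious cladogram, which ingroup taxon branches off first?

Character polarity is set by the outgroup: the derived state is whichever differs from the outgroup's state, so for C3 the derived state is 'no', and for the remaining characters it is 'yes'.
C1: derived state 'yes' in Taxon S only — an autapomorphy, so it tells us nothing about relationships among taxa.
C2 (derived state 'yes') is shared by Taxon S and Taxon Z — a synapomorphy uniting that clade.
C3: derived state 'no' in Taxon K, Taxon S, and Taxon Z only — synapomorphy for {Taxon K, Taxon S, Taxon Z}.
All ingroup taxa share the derived state 'yes' for C4; it defines the ingroup but does not resolve relationships within it.
Most parsimonious ingroup topology: ((Taxon K,(Taxon Z,Taxon S)),Taxon G).
Taxon G is sister to the clade containing all other ingroup taxa, so it is the earliest-diverging (most basal) ingroup lineage.

Taxon G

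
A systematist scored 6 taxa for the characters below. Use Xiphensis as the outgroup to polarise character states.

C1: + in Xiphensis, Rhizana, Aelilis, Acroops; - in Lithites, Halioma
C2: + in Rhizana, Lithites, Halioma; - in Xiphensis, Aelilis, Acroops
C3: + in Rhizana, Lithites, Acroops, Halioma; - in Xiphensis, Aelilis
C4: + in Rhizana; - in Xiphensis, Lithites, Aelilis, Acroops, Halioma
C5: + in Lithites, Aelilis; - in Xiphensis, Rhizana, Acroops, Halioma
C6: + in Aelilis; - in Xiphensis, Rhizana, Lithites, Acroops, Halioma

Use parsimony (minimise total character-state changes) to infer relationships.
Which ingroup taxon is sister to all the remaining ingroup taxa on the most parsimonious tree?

Aelilis

Character polarity is set by the outgroup: the derived state is whichever differs from the outgroup's state, so for C1 the derived state is '-', and for the remaining characters it is '+'.
C1: derived state '-' in Halioma and Lithites only — synapomorphy for {Halioma, Lithites}.
C2 (derived state '+') is shared by Halioma, Lithites, and Rhizana — a synapomorphy uniting that clade.
Only Acroops, Halioma, Lithites, and Rhizana show the derived state '+' for C3, supporting them as a clade.
C4 (derived state '+') is unique to Rhizana (autapomorphy; uninformative for grouping).
C5 (state '+') occurs in Aelilis and Lithites but conflicts with the nesting implied by the other characters — most parsimoniously interpreted as homoplasy.
C6: derived state '+' in Aelilis only — an autapomorphy, so it tells us nothing about relationships among taxa.
Most parsimonious ingroup topology: (((Rhizana,(Lithites,Halioma)),Acroops),Aelilis).
Aelilis is sister to the clade containing all other ingroup taxa, so it is the earliest-diverging (most basal) ingroup lineage.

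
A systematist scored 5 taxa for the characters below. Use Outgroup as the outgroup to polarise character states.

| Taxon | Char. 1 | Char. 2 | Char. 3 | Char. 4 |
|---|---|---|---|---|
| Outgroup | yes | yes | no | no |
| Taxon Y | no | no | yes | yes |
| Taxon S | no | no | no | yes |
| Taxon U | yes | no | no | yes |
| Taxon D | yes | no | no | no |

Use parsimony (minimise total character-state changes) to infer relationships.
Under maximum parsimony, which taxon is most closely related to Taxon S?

Character polarity is set by the outgroup: the derived state is whichever differs from the outgroup's state, so for Char. 1, Char. 2 the derived state is 'no', and for the remaining characters it is 'yes'.
Only Taxon S and Taxon Y show the derived state 'no' for Char. 1, supporting them as a clade.
All ingroup taxa share the derived state 'no' for Char. 2; it defines the ingroup but does not resolve relationships within it.
Char. 3: derived state 'yes' in Taxon Y only — an autapomorphy, so it tells us nothing about relationships among taxa.
Char. 4: derived state 'yes' in Taxon S, Taxon U, and Taxon Y only — synapomorphy for {Taxon S, Taxon U, Taxon Y}.
Most parsimonious ingroup topology: (((Taxon Y,Taxon S),Taxon U),Taxon D).
Taxon S and Taxon Y form a cherry on this tree, so they are sister taxa.

Taxon Y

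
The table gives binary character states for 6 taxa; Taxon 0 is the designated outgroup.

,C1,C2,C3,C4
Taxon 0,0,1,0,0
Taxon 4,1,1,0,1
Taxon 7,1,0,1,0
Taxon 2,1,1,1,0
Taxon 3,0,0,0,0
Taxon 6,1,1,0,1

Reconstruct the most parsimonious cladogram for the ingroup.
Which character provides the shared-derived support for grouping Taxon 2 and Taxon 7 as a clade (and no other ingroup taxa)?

Character polarity is set by the outgroup: the derived state is whichever differs from the outgroup's state, so for C2 the derived state is '0', and for the remaining characters it is '1'.
C1 (derived state '1') is shared by Taxon 2, Taxon 4, Taxon 6, and Taxon 7 — a synapomorphy uniting that clade.
C2 groups Taxon 3 and Taxon 7, which is incompatible with the clades supported by the remaining characters; treating it as convergent (homoplasy) costs fewer steps than any alternative tree.
C3: derived state '1' in Taxon 2 and Taxon 7 only — synapomorphy for {Taxon 2, Taxon 7}.
Only Taxon 4 and Taxon 6 show the derived state '1' for C4, supporting them as a clade.
Most parsimonious ingroup topology: (((Taxon 4,Taxon 6),(Taxon 7,Taxon 2)),Taxon 3).
The clade {Taxon 2, Taxon 7} is supported by C3: its derived state '1' occurs in exactly those taxa and in no other taxon (including the outgroup).

C3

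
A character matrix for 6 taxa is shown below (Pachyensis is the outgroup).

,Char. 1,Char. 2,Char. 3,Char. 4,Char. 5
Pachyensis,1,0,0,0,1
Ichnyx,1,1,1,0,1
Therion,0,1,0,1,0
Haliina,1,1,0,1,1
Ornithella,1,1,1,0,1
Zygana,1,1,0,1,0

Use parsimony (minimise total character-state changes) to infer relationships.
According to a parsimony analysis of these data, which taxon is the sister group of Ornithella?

Ichnyx

Character polarity is set by the outgroup: the derived state is whichever differs from the outgroup's state, so for Char. 1, Char. 5 the derived state is '0', and for the remaining characters it is '1'.
Char. 1 (derived state '0') is unique to Therion (autapomorphy; uninformative for grouping).
Char. 2 (derived state '1') is shared by all ingroup taxa — unites the whole ingroup.
Char. 3: derived state '1' in Ichnyx and Ornithella only — synapomorphy for {Ichnyx, Ornithella}.
Char. 4 (derived state '1') is shared by Haliina, Therion, and Zygana — a synapomorphy uniting that clade.
Char. 5: derived state '0' in Therion and Zygana only — synapomorphy for {Therion, Zygana}.
Most parsimonious ingroup topology: ((Ichnyx,Ornithella),((Therion,Zygana),Haliina)).
Ornithella and Ichnyx form a cherry on this tree, so they are sister taxa.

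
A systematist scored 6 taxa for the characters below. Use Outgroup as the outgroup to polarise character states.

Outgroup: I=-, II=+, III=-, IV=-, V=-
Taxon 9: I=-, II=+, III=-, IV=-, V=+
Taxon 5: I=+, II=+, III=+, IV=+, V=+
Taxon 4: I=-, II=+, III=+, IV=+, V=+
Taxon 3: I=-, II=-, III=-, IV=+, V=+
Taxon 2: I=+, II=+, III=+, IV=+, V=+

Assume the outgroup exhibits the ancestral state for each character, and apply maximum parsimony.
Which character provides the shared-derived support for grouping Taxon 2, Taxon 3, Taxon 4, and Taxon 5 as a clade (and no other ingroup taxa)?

Character polarity is set by the outgroup: the derived state is whichever differs from the outgroup's state, so for II the derived state is '-', and for the remaining characters it is '+'.
I: derived state '+' in Taxon 2 and Taxon 5 only — synapomorphy for {Taxon 2, Taxon 5}.
II (derived state '-') is unique to Taxon 3 (autapomorphy; uninformative for grouping).
III: derived state '+' in Taxon 2, Taxon 4, and Taxon 5 only — synapomorphy for {Taxon 2, Taxon 4, Taxon 5}.
Only Taxon 2, Taxon 3, Taxon 4, and Taxon 5 show the derived state '+' for IV, supporting them as a clade.
V (derived state '+') is shared by all ingroup taxa — unites the whole ingroup.
Most parsimonious ingroup topology: (Taxon 9,(((Taxon 5,Taxon 2),Taxon 4),Taxon 3)).
The clade {Taxon 2, Taxon 3, Taxon 4, Taxon 5} is supported by IV: its derived state '+' occurs in exactly those taxa and in no other taxon (including the outgroup).

IV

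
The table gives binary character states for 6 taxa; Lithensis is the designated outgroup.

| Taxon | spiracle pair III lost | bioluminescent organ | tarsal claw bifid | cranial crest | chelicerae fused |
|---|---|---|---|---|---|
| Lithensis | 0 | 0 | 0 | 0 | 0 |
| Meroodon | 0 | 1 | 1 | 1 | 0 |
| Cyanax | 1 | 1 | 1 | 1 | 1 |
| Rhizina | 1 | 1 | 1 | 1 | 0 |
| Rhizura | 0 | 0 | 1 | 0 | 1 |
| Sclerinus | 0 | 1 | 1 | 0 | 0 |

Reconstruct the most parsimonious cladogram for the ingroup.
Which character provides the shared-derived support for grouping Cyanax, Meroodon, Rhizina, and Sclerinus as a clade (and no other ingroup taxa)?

The outgroup has state '0' for every character, so '1' is the derived state throughout.
Only Cyanax and Rhizina show the derived state '1' for spiracle pair III lost, supporting them as a clade.
bioluminescent organ: derived state '1' in Cyanax, Meroodon, Rhizina, and Sclerinus only — synapomorphy for {Cyanax, Meroodon, Rhizina, Sclerinus}.
All ingroup taxa share the derived state '1' for tarsal claw bifid; it defines the ingroup but does not resolve relationships within it.
cranial crest (derived state '1') is shared by Cyanax, Meroodon, and Rhizina — a synapomorphy uniting that clade.
chelicerae fused groups Cyanax and Rhizura, which is incompatible with the clades supported by the remaining characters; treating it as convergent (homoplasy) costs fewer steps than any alternative tree.
Most parsimonious ingroup topology: (((Meroodon,(Cyanax,Rhizina)),Sclerinus),Rhizura).
The clade {Cyanax, Meroodon, Rhizina, Sclerinus} is supported by bioluminescent organ: its derived state '1' occurs in exactly those taxa and in no other taxon (including the outgroup).

bioluminescent organ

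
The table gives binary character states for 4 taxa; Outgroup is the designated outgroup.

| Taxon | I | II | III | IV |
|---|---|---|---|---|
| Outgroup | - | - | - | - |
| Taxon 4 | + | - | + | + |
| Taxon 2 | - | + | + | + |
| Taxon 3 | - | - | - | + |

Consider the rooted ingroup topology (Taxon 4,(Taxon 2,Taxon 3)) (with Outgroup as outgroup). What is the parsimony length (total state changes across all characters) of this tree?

5

Map each character onto (Taxon 4,(Taxon 2,Taxon 3)) (rooted by Outgroup) and count the minimum state changes it requires (Fitch parsimony):
I: 1; II: 1; III: 2; IV: 1.
Total tree length = 5.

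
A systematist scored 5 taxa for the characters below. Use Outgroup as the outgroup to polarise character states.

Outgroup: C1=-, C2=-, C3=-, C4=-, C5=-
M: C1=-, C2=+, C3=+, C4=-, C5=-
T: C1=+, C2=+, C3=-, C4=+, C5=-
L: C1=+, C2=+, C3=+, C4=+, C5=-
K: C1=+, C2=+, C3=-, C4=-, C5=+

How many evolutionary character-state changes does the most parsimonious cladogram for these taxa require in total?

The outgroup has state '-' for every character, so '+' is the derived state throughout.
C1 (derived state '+') is shared by K, L, and T — a synapomorphy uniting that clade.
C2 (derived state '+') is shared by all ingroup taxa — unites the whole ingroup.
C3 (state '+') occurs in L and M but conflicts with the nesting implied by the other characters — most parsimoniously interpreted as homoplasy.
Only L and T show the derived state '+' for C4, supporting them as a clade.
C5 (derived state '+') is unique to K (autapomorphy; uninformative for grouping).
Most parsimonious ingroup topology: (M,((T,L),K)).
Changes per character on this tree: C1: 1; C2: 1; C3: 2; C4: 1; C5: 1.
Total = 6.

6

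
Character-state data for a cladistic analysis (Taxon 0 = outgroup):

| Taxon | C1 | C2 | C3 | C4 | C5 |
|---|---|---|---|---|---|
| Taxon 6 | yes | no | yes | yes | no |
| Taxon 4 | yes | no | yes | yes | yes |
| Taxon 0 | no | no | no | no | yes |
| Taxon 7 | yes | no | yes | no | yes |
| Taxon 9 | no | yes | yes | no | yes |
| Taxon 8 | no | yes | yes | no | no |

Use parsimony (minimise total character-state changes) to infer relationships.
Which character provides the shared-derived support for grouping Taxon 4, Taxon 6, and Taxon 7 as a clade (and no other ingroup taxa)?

Character polarity is set by the outgroup: the derived state is whichever differs from the outgroup's state, so for C5 the derived state is 'no', and for the remaining characters it is 'yes'.
C1: derived state 'yes' in Taxon 4, Taxon 6, and Taxon 7 only — synapomorphy for {Taxon 4, Taxon 6, Taxon 7}.
C2: derived state 'yes' in Taxon 8 and Taxon 9 only — synapomorphy for {Taxon 8, Taxon 9}.
All ingroup taxa share the derived state 'yes' for C3; it defines the ingroup but does not resolve relationships within it.
Only Taxon 4 and Taxon 6 show the derived state 'yes' for C4, supporting them as a clade.
C5 groups Taxon 6 and Taxon 8, which is incompatible with the clades supported by the remaining characters; treating it as convergent (homoplasy) costs fewer steps than any alternative tree.
Most parsimonious ingroup topology: ((Taxon 7,(Taxon 4,Taxon 6)),(Taxon 8,Taxon 9)).
The clade {Taxon 4, Taxon 6, Taxon 7} is supported by C1: its derived state 'yes' occurs in exactly those taxa and in no other taxon (including the outgroup).

C1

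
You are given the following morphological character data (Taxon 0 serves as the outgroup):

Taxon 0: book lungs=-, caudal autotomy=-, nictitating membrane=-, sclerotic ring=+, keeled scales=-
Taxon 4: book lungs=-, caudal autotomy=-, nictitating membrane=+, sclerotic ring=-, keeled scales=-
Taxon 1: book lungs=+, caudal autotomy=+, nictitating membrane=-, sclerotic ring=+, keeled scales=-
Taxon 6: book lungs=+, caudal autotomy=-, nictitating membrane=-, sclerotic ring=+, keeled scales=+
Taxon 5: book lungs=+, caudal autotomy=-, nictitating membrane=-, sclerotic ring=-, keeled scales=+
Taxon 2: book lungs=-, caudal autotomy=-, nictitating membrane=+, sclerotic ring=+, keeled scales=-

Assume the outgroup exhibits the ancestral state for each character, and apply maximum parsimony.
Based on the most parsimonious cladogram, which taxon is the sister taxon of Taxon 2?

Taxon 4

Character polarity is set by the outgroup: the derived state is whichever differs from the outgroup's state, so for sclerotic ring the derived state is '-', and for the remaining characters it is '+'.
Only Taxon 1, Taxon 5, and Taxon 6 show the derived state '+' for book lungs, supporting them as a clade.
caudal autotomy: derived state '+' in Taxon 1 only — an autapomorphy, so it tells us nothing about relationships among taxa.
Only Taxon 2 and Taxon 4 show the derived state '+' for nictitating membrane, supporting them as a clade.
sclerotic ring (state '-') occurs in Taxon 4 and Taxon 5 but conflicts with the nesting implied by the other characters — most parsimoniously interpreted as homoplasy.
keeled scales: derived state '+' in Taxon 5 and Taxon 6 only — synapomorphy for {Taxon 5, Taxon 6}.
Most parsimonious ingroup topology: ((Taxon 4,Taxon 2),(Taxon 1,(Taxon 6,Taxon 5))).
Taxon 2 and Taxon 4 form a cherry on this tree, so they are sister taxa.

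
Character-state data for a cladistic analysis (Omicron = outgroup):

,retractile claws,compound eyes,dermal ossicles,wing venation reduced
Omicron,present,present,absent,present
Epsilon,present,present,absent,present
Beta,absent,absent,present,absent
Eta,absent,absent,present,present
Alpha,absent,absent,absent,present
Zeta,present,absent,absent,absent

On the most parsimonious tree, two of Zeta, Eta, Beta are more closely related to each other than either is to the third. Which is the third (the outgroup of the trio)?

Zeta

Character polarity is set by the outgroup: the derived state is whichever differs from the outgroup's state, so for retractile claws, compound eyes, wing venation reduced the derived state is 'absent', and for the remaining characters it is 'present'.
Only Alpha, Beta, and Eta show the derived state 'absent' for retractile claws, supporting them as a clade.
Only Alpha, Beta, Eta, and Zeta show the derived state 'absent' for compound eyes, supporting them as a clade.
dermal ossicles (derived state 'present') is shared by Beta and Eta — a synapomorphy uniting that clade.
wing venation reduced (state 'absent') occurs in Beta and Zeta but conflicts with the nesting implied by the other characters — most parsimoniously interpreted as homoplasy.
Most parsimonious ingroup topology: (Epsilon,(((Beta,Eta),Alpha),Zeta)).
Beta and Eta share a more recent common ancestor with each other than either does with Zeta, so Zeta is the least closely related of the three.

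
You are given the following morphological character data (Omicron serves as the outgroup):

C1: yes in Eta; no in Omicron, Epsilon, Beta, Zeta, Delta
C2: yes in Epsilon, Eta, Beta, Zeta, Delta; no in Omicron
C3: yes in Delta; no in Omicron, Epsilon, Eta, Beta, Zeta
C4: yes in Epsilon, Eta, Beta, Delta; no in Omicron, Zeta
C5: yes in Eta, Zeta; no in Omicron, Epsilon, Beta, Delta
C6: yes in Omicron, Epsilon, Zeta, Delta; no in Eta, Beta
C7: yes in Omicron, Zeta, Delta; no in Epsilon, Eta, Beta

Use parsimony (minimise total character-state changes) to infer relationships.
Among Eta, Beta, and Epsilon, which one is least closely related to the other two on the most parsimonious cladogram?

Character polarity is set by the outgroup: the derived state is whichever differs from the outgroup's state, so for C6, C7 the derived state is 'no', and for the remaining characters it is 'yes'.
C1 (derived state 'yes') is unique to Eta (autapomorphy; uninformative for grouping).
All ingroup taxa share the derived state 'yes' for C2; it defines the ingroup but does not resolve relationships within it.
C3: derived state 'yes' in Delta only — an autapomorphy, so it tells us nothing about relationships among taxa.
C4 (derived state 'yes') is shared by Beta, Delta, Epsilon, and Eta — a synapomorphy uniting that clade.
C5 (state 'yes') occurs in Eta and Zeta but conflicts with the nesting implied by the other characters — most parsimoniously interpreted as homoplasy.
C6 (derived state 'no') is shared by Beta and Eta — a synapomorphy uniting that clade.
C7 (derived state 'no') is shared by Beta, Epsilon, and Eta — a synapomorphy uniting that clade.
Most parsimonious ingroup topology: (((Epsilon,(Eta,Beta)),Delta),Zeta).
Beta and Eta share a more recent common ancestor with each other than either does with Epsilon, so Epsilon is the least closely related of the three.

Epsilon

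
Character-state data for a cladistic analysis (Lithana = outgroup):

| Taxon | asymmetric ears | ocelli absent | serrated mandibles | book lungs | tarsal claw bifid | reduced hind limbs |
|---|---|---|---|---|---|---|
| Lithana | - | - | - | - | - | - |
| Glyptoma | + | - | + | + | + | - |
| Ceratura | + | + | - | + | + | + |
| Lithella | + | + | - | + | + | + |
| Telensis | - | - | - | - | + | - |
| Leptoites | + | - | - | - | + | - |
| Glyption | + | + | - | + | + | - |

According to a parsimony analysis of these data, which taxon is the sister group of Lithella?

Ceratura

The outgroup has state '-' for every character, so '+' is the derived state throughout.
asymmetric ears (derived state '+') is shared by Ceratura, Glyption, Glyptoma, Leptoites, and Lithella — a synapomorphy uniting that clade.
Only Ceratura, Glyption, and Lithella show the derived state '+' for ocelli absent, supporting them as a clade.
serrated mandibles: derived state '+' in Glyptoma only — an autapomorphy, so it tells us nothing about relationships among taxa.
Only Ceratura, Glyption, Glyptoma, and Lithella show the derived state '+' for book lungs, supporting them as a clade.
All ingroup taxa share the derived state '+' for tarsal claw bifid; it defines the ingroup but does not resolve relationships within it.
reduced hind limbs (derived state '+') is shared by Ceratura and Lithella — a synapomorphy uniting that clade.
Most parsimonious ingroup topology: (((Glyptoma,((Ceratura,Lithella),Glyption)),Leptoites),Telensis).
Lithella and Ceratura form a cherry on this tree, so they are sister taxa.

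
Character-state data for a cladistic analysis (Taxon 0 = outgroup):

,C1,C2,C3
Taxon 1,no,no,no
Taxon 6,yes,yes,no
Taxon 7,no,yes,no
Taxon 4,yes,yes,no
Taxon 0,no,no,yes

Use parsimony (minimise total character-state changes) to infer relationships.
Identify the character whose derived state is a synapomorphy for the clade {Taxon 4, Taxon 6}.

Character polarity is set by the outgroup: the derived state is whichever differs from the outgroup's state, so for C3 the derived state is 'no', and for the remaining characters it is 'yes'.
C1: derived state 'yes' in Taxon 4 and Taxon 6 only — synapomorphy for {Taxon 4, Taxon 6}.
Only Taxon 4, Taxon 6, and Taxon 7 show the derived state 'yes' for C2, supporting them as a clade.
All ingroup taxa share the derived state 'no' for C3; it defines the ingroup but does not resolve relationships within it.
Most parsimonious ingroup topology: ((Taxon 7,(Taxon 4,Taxon 6)),Taxon 1).
The clade {Taxon 4, Taxon 6} is supported by C1: its derived state 'yes' occurs in exactly those taxa and in no other taxon (including the outgroup).

C1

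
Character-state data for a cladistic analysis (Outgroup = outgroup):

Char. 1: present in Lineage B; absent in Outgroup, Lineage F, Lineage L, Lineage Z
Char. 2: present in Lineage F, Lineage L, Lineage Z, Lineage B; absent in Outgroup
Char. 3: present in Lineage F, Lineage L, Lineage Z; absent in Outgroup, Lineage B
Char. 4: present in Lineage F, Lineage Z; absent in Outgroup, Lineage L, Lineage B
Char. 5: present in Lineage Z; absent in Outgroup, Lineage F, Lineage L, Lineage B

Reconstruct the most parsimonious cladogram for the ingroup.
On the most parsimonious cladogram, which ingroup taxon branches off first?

The outgroup has state 'absent' for every character, so 'present' is the derived state throughout.
Char. 1 (derived state 'present') is unique to Lineage B (autapomorphy; uninformative for grouping).
Char. 2 (derived state 'present') is shared by all ingroup taxa — unites the whole ingroup.
Only Lineage F, Lineage L, and Lineage Z show the derived state 'present' for Char. 3, supporting them as a clade.
Char. 4 (derived state 'present') is shared by Lineage F and Lineage Z — a synapomorphy uniting that clade.
Char. 5 (derived state 'present') is unique to Lineage Z (autapomorphy; uninformative for grouping).
Most parsimonious ingroup topology: (((Lineage F,Lineage Z),Lineage L),Lineage B).
Lineage B is sister to the clade containing all other ingroup taxa, so it is the earliest-diverging (most basal) ingroup lineage.

Lineage B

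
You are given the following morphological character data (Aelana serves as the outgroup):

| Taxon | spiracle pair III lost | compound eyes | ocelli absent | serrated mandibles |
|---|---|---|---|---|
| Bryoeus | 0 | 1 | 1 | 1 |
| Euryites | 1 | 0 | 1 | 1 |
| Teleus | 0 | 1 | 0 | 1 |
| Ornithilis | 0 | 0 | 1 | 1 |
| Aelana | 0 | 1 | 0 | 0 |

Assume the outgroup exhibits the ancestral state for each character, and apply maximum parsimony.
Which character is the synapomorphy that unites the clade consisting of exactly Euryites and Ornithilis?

compound eyes

Character polarity is set by the outgroup: the derived state is whichever differs from the outgroup's state, so for compound eyes the derived state is '0', and for the remaining characters it is '1'.
spiracle pair III lost (derived state '1') is unique to Euryites (autapomorphy; uninformative for grouping).
compound eyes (derived state '0') is shared by Euryites and Ornithilis — a synapomorphy uniting that clade.
ocelli absent (derived state '1') is shared by Bryoeus, Euryites, and Ornithilis — a synapomorphy uniting that clade.
All ingroup taxa share the derived state '1' for serrated mandibles; it defines the ingroup but does not resolve relationships within it.
Most parsimonious ingroup topology: ((Bryoeus,(Euryites,Ornithilis)),Teleus).
The clade {Euryites, Ornithilis} is supported by compound eyes: its derived state '0' occurs in exactly those taxa and in no other taxon (including the outgroup).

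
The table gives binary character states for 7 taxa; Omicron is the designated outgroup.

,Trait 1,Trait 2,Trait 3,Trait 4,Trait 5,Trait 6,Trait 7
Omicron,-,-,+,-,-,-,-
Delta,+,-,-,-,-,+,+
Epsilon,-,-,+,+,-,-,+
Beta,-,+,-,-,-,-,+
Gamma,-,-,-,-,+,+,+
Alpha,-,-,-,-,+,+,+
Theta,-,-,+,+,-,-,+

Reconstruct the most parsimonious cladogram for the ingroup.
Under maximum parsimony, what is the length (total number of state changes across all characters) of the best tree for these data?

Character polarity is set by the outgroup: the derived state is whichever differs from the outgroup's state, so for Trait 3 the derived state is '-', and for the remaining characters it is '+'.
Trait 1: derived state '+' in Delta only — an autapomorphy, so it tells us nothing about relationships among taxa.
Trait 2 (derived state '+') is unique to Beta (autapomorphy; uninformative for grouping).
Only Alpha, Beta, Delta, and Gamma show the derived state '-' for Trait 3, supporting them as a clade.
Only Epsilon and Theta show the derived state '+' for Trait 4, supporting them as a clade.
Only Alpha and Gamma show the derived state '+' for Trait 5, supporting them as a clade.
Only Alpha, Delta, and Gamma show the derived state '+' for Trait 6, supporting them as a clade.
All ingroup taxa share the derived state '+' for Trait 7; it defines the ingroup but does not resolve relationships within it.
Most parsimonious ingroup topology: (((Delta,(Gamma,Alpha)),Beta),(Epsilon,Theta)).
Changes per character on this tree: Trait 1: 1; Trait 2: 1; Trait 3: 1; Trait 4: 1; Trait 5: 1; Trait 6: 1; Trait 7: 1.
Total = 7.

7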